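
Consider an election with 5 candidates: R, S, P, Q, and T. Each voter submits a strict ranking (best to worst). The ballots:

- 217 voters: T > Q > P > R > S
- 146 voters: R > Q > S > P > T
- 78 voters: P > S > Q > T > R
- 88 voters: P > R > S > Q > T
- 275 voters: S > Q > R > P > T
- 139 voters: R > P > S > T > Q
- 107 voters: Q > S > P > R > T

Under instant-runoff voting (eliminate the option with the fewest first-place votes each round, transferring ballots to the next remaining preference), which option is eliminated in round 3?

T

Round 1: R 285, S 275, P 166, Q 107, T 217. Eliminate Q.
Round 2: R 285, S 382, P 166, T 217. Eliminate P.
Round 3: R 373, S 460, T 217. Eliminate T.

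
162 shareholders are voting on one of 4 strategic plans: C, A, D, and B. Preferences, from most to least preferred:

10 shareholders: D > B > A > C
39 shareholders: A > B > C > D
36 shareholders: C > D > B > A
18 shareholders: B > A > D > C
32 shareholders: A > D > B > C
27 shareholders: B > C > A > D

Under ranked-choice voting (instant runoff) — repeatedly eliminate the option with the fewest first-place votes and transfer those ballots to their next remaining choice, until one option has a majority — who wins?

Round 1: C 36, A 71, D 10, B 45. Eliminate D.
Round 2: C 36, A 71, B 55. Eliminate C.
Round 3: A 71, B 91. B has a majority.

B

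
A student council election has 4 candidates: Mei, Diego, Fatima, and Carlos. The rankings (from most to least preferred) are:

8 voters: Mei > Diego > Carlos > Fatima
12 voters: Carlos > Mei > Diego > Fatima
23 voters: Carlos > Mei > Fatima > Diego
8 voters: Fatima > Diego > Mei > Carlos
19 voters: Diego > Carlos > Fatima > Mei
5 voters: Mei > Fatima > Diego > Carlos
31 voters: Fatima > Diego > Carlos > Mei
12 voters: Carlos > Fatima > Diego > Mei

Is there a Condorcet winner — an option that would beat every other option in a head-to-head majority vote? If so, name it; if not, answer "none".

Checking pairwise contests:
Diego beats Mei 70–48.
Fatima beats Diego 79–39.
Carlos beats Fatima 74–44.
Diego beats Carlos 71–47.
Every option loses at least one head-to-head, so there is no Condorcet winner.

none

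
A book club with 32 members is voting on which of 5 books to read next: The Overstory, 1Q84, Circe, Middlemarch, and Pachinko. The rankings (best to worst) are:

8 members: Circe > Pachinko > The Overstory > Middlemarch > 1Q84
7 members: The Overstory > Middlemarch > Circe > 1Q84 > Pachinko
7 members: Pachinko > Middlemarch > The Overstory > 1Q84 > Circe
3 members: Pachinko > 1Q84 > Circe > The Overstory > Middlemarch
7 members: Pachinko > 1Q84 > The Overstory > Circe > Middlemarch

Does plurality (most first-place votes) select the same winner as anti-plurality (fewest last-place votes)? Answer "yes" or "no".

Plurality — first-place votes: The Overstory 7, 1Q84 0, Circe 8, Middlemarch 0, Pachinko 17. Winner: Pachinko.
Anti-plurality — last-place votes: The Overstory 0, 1Q84 8, Circe 7, Middlemarch 10, Pachinko 7. Winner: The Overstory.
The two methods disagree.

no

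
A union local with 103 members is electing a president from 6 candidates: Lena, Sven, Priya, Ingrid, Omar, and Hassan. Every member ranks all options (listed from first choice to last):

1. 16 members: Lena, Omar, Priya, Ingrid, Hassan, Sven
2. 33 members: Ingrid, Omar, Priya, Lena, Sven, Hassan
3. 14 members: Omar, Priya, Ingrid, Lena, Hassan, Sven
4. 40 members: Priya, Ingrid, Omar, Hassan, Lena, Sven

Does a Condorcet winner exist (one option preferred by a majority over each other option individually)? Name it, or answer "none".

Checking pairwise contests:
Priya beats Lena 87–16.
Lena beats Sven 103–0.
Omar beats Priya 63–40.
Priya beats Ingrid 70–33.
Ingrid beats Omar 73–30.
Lena beats Hassan 63–40.
Every option loses at least one head-to-head, so there is no Condorcet winner.

none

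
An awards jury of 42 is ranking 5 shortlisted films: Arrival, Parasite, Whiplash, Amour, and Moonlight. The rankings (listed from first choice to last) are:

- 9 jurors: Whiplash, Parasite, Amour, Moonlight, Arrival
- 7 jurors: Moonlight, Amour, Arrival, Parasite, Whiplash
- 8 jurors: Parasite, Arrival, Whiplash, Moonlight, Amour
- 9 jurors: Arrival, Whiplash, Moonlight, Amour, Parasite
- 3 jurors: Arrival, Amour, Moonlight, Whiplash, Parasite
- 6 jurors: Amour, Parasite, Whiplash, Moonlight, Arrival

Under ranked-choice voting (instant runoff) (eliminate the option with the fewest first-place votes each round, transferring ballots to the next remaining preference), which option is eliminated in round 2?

Moonlight

Round 1: Arrival 12, Parasite 8, Whiplash 9, Amour 6, Moonlight 7. Eliminate Amour.
Round 2: Arrival 12, Parasite 14, Whiplash 9, Moonlight 7. Eliminate Moonlight.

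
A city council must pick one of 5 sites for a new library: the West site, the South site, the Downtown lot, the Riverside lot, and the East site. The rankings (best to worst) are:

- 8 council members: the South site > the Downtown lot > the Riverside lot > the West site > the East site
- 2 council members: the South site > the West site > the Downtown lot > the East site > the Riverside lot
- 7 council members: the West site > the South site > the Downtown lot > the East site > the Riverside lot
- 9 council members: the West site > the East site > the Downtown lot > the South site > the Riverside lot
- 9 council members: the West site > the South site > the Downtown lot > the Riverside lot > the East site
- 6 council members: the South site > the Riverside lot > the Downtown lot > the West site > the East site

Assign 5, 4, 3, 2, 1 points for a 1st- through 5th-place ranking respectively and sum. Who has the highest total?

the South site

the West site: 8·2 + 2·4 + 7·5 + 9·5 + 9·5 + 6·2 = 161
the South site: 8·5 + 2·5 + 7·4 + 9·2 + 9·4 + 6·5 = 162
the Downtown lot: 8·4 + 2·3 + 7·3 + 9·3 + 9·3 + 6·3 = 131
the Riverside lot: 8·3 + 2·1 + 7·1 + 9·1 + 9·2 + 6·4 = 84
the East site: 8·1 + 2·2 + 7·2 + 9·4 + 9·1 + 6·1 = 77
the South site has the highest Borda score (162).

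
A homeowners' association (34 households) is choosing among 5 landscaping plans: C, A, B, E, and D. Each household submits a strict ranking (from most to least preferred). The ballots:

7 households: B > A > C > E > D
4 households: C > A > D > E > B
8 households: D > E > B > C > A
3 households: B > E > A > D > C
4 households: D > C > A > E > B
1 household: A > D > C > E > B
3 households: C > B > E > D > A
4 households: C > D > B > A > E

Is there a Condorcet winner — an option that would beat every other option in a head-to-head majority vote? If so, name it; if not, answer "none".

none

Checking pairwise contests:
B beats C 18–16.
C beats A 23–11.
D beats B 21–13.
C beats E 23–11.
C beats D 18–16.
Every option loses at least one head-to-head, so there is no Condorcet winner.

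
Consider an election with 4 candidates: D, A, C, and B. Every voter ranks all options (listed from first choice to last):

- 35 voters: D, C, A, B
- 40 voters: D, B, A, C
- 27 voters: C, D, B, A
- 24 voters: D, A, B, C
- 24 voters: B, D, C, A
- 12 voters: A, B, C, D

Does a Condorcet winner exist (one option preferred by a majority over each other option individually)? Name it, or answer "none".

D vs A: 150–12 for D.
D vs C: 123–39 for D.
D vs B: 126–36 for D.
D beats every other option head-to-head.

D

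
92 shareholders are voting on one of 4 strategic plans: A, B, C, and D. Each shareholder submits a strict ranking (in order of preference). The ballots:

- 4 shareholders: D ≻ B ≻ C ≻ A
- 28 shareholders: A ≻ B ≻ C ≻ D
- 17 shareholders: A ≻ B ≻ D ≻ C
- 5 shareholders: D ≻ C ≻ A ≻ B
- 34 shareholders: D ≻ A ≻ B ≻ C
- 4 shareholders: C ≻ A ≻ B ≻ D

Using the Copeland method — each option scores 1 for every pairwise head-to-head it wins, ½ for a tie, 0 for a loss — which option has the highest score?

A: beats B, C, and D → score 3.
B: beats C and D; loses to A → score 2.
C: loses to A, B, and D → score 0.
D: beats C; loses to A and B → score 1.
A has the best pairwise record.

A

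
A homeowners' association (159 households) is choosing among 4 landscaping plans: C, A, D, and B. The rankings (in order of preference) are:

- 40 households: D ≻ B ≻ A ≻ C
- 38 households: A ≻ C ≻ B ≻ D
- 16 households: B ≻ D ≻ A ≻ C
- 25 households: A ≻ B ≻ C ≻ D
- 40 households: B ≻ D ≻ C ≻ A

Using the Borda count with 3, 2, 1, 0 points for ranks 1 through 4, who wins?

B

C: 40·0 + 38·2 + 16·0 + 25·1 + 40·1 = 141
A: 40·1 + 38·3 + 16·1 + 25·3 + 40·0 = 245
D: 40·3 + 38·0 + 16·2 + 25·0 + 40·2 = 232
B: 40·2 + 38·1 + 16·3 + 25·2 + 40·3 = 336
B has the highest Borda score (336).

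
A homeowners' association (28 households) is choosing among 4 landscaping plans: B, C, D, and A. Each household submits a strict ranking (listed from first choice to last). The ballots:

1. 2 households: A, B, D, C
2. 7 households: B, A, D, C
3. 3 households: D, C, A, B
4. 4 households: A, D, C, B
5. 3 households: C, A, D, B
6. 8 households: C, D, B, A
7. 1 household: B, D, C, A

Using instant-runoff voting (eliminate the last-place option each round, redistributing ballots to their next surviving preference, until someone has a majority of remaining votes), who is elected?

C

Round 1: B 8, C 11, D 3, A 6. Eliminate D.
Round 2: B 8, C 14, A 6. Eliminate A.
Round 3: B 10, C 18. C has a majority.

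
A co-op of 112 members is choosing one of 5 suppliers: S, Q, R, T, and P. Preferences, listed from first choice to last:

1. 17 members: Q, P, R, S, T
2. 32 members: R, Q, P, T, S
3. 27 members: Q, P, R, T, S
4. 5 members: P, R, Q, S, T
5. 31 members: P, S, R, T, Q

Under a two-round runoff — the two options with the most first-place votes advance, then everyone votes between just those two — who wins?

Q

Round 1 first-place votes: S 0, Q 44, R 32, T 0, P 36.
Q and P advance.
Runoff: Q is preferred to P by 76 voters; P by 36.
Q wins the runoff.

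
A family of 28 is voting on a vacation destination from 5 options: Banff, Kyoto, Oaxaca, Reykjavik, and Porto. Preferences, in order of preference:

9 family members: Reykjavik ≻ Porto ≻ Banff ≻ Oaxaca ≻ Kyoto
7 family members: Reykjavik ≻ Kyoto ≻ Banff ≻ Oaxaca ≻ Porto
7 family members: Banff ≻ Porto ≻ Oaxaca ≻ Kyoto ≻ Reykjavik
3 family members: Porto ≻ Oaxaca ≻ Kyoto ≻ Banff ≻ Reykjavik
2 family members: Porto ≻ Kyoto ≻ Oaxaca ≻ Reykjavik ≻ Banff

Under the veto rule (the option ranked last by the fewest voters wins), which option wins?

Oaxaca

Last-place votes: Banff 2, Kyoto 9, Oaxaca 0, Reykjavik 10, Porto 7.
Oaxaca is ranked last by the fewest voters, so Oaxaca wins.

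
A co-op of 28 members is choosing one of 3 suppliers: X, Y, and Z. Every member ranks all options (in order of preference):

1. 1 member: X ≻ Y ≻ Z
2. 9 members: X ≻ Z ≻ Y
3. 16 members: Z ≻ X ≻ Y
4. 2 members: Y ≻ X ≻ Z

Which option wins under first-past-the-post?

Z

First-place votes: X 10, Y 2, Z 16.
Z has the most first-place votes.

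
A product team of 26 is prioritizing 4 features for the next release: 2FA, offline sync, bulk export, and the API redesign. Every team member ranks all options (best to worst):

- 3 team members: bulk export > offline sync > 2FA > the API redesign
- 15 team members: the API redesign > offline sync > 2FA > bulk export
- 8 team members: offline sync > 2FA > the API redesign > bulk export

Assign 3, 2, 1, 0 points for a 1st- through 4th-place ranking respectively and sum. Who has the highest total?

2FA: 3·1 + 15·1 + 8·2 = 34
offline sync: 3·2 + 15·2 + 8·3 = 60
bulk export: 3·3 + 15·0 + 8·0 = 9
the API redesign: 3·0 + 15·3 + 8·1 = 53
offline sync has the highest Borda score (60).

offline sync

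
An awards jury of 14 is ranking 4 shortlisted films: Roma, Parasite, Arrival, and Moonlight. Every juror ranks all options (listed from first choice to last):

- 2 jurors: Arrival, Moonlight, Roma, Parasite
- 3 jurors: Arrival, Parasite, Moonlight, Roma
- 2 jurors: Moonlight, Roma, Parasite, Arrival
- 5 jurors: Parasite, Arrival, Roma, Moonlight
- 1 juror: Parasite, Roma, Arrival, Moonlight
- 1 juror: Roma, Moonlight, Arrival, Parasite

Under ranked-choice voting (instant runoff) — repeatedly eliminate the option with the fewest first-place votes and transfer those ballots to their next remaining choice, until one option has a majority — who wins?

Parasite

Round 1: Roma 1, Parasite 6, Arrival 5, Moonlight 2. Eliminate Roma.
Round 2: Parasite 6, Arrival 5, Moonlight 3. Eliminate Moonlight.
Round 3: Parasite 8, Arrival 6. Parasite has a majority.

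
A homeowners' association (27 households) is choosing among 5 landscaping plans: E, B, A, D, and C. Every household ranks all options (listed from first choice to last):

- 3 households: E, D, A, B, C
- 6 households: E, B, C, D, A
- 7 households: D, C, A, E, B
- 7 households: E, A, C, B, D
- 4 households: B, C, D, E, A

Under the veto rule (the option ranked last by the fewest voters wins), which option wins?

E

Last-place votes: E 0, B 7, A 10, D 7, C 3.
E is ranked last by the fewest voters, so E wins.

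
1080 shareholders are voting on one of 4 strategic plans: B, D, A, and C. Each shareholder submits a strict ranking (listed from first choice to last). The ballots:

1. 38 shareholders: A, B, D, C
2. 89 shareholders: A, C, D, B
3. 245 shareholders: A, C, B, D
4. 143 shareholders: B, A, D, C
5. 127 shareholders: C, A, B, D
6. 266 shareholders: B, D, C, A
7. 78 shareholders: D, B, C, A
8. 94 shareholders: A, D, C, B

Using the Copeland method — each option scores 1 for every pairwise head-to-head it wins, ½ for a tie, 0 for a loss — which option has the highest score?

A

B: beats D; loses to A and C → score 1.
D: beats C; loses to B and A → score 1.
A: beats B, D, and C → score 3.
C: beats B; loses to D and A → score 1.
A has the best pairwise record.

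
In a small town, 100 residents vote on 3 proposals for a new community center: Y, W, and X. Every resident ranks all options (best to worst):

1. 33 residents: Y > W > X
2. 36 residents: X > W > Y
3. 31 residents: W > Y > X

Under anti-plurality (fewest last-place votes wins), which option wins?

Last-place votes: Y 36, W 0, X 64.
W is ranked last by the fewest voters, so W wins.

W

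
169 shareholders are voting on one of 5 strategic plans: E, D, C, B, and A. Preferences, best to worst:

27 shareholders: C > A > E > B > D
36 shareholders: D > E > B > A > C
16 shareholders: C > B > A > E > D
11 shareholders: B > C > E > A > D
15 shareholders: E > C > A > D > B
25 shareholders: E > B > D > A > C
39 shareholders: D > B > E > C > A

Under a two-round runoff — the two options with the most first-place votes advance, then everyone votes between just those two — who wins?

D

Round 1 first-place votes: E 40, D 75, C 43, B 11, A 0.
D and C advance.
Runoff: D is preferred to C by 100 voters; C by 69.
D wins the runoff.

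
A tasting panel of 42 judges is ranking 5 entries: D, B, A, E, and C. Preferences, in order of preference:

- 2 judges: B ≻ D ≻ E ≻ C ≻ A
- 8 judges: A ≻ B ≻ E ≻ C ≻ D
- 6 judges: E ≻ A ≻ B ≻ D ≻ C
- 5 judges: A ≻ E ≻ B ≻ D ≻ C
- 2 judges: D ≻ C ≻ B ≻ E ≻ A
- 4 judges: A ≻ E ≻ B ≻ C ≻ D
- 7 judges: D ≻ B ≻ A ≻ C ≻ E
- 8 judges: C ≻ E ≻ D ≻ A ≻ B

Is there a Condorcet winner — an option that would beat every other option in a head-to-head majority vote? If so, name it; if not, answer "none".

A

A vs D: 23–19 for A.
A vs B: 31–11 for A.
A vs E: 24–18 for A.
A vs C: 30–12 for A.
A beats every other option head-to-head.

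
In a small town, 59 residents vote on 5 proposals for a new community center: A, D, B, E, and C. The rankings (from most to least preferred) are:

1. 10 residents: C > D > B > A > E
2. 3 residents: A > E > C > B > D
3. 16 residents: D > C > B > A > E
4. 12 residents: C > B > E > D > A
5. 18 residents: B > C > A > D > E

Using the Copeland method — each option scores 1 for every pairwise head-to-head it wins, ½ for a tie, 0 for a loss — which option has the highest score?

A: beats E; loses to D, B, and C → score 1.
D: beats A and E; loses to B and C → score 2.
B: beats A, D, and E; loses to C → score 3.
E: loses to A, D, B, and C → score 0.
C: beats A, D, B, and E → score 4.
C has the best pairwise record.

C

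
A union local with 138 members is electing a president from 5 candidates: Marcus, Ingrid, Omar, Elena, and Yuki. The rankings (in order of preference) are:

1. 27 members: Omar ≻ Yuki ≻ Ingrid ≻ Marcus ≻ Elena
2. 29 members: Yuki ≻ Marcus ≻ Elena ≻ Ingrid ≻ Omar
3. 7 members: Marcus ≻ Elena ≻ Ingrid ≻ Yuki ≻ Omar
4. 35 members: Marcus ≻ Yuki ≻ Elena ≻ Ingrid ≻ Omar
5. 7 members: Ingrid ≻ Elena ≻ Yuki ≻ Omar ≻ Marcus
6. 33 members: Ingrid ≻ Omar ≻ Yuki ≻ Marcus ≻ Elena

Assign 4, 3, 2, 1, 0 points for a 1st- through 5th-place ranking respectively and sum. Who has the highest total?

Yuki

Marcus: 27·1 + 29·3 + 7·4 + 35·4 + 7·0 + 33·1 = 315
Ingrid: 27·2 + 29·1 + 7·2 + 35·1 + 7·4 + 33·4 = 292
Omar: 27·4 + 29·0 + 7·0 + 35·0 + 7·1 + 33·3 = 214
Elena: 27·0 + 29·2 + 7·3 + 35·2 + 7·3 + 33·0 = 170
Yuki: 27·3 + 29·4 + 7·1 + 35·3 + 7·2 + 33·2 = 389
Yuki has the highest Borda score (389).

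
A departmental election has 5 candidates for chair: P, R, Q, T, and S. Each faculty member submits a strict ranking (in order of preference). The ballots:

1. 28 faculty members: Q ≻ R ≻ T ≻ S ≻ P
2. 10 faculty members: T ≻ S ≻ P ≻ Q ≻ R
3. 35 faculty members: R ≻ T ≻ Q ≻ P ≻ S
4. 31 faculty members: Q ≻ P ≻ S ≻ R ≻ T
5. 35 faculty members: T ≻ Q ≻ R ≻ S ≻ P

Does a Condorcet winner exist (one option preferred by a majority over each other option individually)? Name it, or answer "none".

none

Checking pairwise contests:
R beats P 98–41.
Q beats R 104–35.
T beats Q 80–59.
R beats T 94–45.
R beats S 98–41.
Every option loses at least one head-to-head, so there is no Condorcet winner.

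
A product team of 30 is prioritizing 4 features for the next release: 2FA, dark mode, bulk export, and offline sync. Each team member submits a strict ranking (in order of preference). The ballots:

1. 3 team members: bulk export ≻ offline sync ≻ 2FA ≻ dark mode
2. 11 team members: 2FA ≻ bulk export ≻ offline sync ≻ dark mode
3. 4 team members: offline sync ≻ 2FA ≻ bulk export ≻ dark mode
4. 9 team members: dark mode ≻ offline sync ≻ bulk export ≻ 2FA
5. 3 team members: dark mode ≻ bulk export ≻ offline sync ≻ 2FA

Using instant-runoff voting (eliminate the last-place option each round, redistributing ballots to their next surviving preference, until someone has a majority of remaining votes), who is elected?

2FA

Round 1: 2FA 11, dark mode 12, bulk export 3, offline sync 4. Eliminate bulk export.
Round 2: 2FA 11, dark mode 12, offline sync 7. Eliminate offline sync.
Round 3: 2FA 18, dark mode 12. 2FA has a majority.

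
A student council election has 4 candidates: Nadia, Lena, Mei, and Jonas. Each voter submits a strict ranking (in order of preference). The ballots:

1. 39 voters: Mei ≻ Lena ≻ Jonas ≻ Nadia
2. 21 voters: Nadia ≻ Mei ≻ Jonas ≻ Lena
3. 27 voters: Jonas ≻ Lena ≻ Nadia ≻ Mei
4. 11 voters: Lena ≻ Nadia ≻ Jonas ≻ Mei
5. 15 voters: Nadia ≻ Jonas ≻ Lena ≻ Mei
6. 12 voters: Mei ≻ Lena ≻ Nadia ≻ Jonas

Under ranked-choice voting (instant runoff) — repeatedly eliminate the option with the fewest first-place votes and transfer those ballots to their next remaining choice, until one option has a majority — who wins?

Nadia

Round 1: Nadia 36, Lena 11, Mei 51, Jonas 27. Eliminate Lena.
Round 2: Nadia 47, Mei 51, Jonas 27. Eliminate Jonas.
Round 3: Nadia 74, Mei 51. Nadia has a majority.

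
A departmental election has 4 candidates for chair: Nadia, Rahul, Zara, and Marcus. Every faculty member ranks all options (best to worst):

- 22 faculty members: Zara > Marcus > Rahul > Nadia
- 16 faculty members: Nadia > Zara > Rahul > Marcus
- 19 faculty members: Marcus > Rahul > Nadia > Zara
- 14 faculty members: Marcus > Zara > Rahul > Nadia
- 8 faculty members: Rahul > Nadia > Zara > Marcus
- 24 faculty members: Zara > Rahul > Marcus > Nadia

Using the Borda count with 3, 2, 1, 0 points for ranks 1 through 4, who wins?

Zara

Nadia: 22·0 + 16·3 + 19·1 + 14·0 + 8·2 + 24·0 = 83
Rahul: 22·1 + 16·1 + 19·2 + 14·1 + 8·3 + 24·2 = 162
Zara: 22·3 + 16·2 + 19·0 + 14·2 + 8·1 + 24·3 = 206
Marcus: 22·2 + 16·0 + 19·3 + 14·3 + 8·0 + 24·1 = 167
Zara has the highest Borda score (206).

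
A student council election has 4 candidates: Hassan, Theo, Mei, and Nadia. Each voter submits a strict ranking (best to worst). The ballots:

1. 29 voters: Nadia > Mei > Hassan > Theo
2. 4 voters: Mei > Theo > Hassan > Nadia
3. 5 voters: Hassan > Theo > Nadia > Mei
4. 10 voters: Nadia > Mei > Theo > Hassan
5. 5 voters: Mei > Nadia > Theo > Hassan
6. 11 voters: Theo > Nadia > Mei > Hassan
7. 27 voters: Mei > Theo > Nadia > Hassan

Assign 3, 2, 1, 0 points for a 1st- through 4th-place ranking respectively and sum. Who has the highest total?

Hassan: 29·1 + 4·1 + 5·3 + 10·0 + 5·0 + 11·0 + 27·0 = 48
Theo: 29·0 + 4·2 + 5·2 + 10·1 + 5·1 + 11·3 + 27·2 = 120
Mei: 29·2 + 4·3 + 5·0 + 10·2 + 5·3 + 11·1 + 27·3 = 197
Nadia: 29·3 + 4·0 + 5·1 + 10·3 + 5·2 + 11·2 + 27·1 = 181
Mei has the highest Borda score (197).

Mei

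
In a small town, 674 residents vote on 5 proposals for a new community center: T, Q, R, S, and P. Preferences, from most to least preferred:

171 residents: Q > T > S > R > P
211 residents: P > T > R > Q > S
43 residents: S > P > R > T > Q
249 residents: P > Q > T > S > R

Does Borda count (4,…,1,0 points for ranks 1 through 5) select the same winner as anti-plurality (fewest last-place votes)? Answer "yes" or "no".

Borda — scores: T 1687, Q 1642, R 679, S 763, P 1969. Winner: P.
Anti-plurality — last-place votes: T 0, Q 43, R 249, S 211, P 171. Winner: T.
The two methods disagree.

no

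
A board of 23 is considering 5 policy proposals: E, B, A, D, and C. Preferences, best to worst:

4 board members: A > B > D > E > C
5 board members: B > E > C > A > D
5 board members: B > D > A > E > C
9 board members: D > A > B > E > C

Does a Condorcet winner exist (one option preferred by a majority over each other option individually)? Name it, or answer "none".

Checking pairwise contests:
B beats E 23–0.
A beats B 13–10.
D beats A 14–9.
B beats D 14–9.
E beats C 23–0.
Every option loses at least one head-to-head, so there is no Condorcet winner.

none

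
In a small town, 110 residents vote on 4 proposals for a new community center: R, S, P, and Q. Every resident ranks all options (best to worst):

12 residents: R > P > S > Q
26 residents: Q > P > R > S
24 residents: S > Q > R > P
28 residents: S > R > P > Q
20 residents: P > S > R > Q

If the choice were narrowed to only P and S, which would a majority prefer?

P

Voters preferring P to S: 58; preferring S to P: 52.
P wins the head-to-head.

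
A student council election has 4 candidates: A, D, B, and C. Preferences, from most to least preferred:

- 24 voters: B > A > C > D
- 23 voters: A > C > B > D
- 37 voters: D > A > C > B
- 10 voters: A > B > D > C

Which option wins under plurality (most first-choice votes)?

First-place votes: A 33, D 37, B 24, C 0.
D has the most first-place votes.

D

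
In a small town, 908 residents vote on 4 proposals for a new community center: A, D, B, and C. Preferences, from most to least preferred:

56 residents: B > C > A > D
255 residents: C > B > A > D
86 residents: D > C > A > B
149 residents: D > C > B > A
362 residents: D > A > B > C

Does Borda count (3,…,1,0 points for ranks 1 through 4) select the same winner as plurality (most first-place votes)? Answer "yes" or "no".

yes

Borda — scores: A 1121, D 1791, B 1189, C 1347. Winner: D.
Plurality — first-place votes: A 0, D 597, B 56, C 255. Winner: D.
The two methods agree.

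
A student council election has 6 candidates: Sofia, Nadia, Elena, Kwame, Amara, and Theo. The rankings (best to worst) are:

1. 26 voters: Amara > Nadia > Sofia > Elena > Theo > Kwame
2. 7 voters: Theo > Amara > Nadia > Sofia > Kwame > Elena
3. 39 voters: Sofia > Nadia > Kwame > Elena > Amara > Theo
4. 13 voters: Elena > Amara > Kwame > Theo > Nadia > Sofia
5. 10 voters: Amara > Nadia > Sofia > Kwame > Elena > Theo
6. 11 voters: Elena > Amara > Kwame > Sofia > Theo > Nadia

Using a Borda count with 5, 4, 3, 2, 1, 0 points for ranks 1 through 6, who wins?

Amara

Sofia: 26·3 + 7·2 + 39·5 + 13·0 + 10·3 + 11·2 = 339
Nadia: 26·4 + 7·3 + 39·4 + 13·1 + 10·4 + 11·0 = 334
Elena: 26·2 + 7·0 + 39·2 + 13·5 + 10·1 + 11·5 = 260
Kwame: 26·0 + 7·1 + 39·3 + 13·3 + 10·2 + 11·3 = 216
Amara: 26·5 + 7·4 + 39·1 + 13·4 + 10·5 + 11·4 = 343
Theo: 26·1 + 7·5 + 39·0 + 13·2 + 10·0 + 11·1 = 98
Amara has the highest Borda score (343).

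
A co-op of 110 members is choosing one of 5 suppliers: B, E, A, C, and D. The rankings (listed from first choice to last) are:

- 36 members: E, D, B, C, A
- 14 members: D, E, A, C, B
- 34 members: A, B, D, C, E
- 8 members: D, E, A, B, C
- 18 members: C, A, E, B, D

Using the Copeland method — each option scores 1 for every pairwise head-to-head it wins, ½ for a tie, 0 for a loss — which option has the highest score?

B: beats C; loses to E, A, and D → score 1.
E: beats B, A, and C; loses to D → score 3.
A: beats B and C; loses to E and D → score 2.
C: loses to B, E, A, and D → score 0.
D: beats B, E, A, and C → score 4.
D has the best pairwise record.

D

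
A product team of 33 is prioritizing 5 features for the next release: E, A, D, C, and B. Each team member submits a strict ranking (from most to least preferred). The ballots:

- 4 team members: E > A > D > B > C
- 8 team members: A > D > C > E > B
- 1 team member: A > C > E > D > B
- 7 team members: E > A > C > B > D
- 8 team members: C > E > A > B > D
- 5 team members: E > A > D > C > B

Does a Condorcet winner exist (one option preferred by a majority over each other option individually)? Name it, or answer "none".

none

Checking pairwise contests:
C beats E 17–16.
E beats A 24–9.
E beats D 25–8.
A beats C 25–8.
E beats B 33–0.
Every option loses at least one head-to-head, so there is no Condorcet winner.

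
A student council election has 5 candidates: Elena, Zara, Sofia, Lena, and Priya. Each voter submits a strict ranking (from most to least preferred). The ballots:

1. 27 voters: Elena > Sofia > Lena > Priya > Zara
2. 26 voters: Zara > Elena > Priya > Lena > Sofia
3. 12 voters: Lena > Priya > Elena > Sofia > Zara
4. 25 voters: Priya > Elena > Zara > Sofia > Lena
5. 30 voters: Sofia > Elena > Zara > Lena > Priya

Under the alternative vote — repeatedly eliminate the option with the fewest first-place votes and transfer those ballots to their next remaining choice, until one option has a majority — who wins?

Round 1: Elena 27, Zara 26, Sofia 30, Lena 12, Priya 25. Eliminate Lena.
Round 2: Elena 27, Zara 26, Sofia 30, Priya 37. Eliminate Zara.
Round 3: Elena 53, Sofia 30, Priya 37. Eliminate Sofia.
Round 4: Elena 83, Priya 37. Elena has a majority.

Elena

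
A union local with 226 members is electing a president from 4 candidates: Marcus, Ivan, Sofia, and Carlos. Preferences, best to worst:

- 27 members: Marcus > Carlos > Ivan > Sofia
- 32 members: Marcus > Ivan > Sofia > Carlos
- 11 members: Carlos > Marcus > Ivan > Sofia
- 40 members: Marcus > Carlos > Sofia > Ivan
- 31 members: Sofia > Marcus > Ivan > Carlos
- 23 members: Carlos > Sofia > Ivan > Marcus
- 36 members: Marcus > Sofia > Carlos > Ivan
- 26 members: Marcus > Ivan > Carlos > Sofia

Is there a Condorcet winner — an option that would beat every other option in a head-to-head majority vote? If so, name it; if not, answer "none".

Marcus vs Ivan: 203–23 for Marcus.
Marcus vs Sofia: 172–54 for Marcus.
Marcus vs Carlos: 192–34 for Marcus.
Marcus beats every other option head-to-head.

Marcus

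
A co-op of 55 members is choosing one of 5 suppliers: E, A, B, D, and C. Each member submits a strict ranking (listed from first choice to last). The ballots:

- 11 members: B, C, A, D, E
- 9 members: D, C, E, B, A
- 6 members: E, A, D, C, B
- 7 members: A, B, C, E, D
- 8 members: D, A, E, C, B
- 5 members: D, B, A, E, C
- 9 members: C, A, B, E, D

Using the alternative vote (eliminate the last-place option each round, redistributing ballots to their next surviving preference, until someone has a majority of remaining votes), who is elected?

Round 1: E 6, A 7, B 11, D 22, C 9. Eliminate E.
Round 2: A 13, B 11, D 22, C 9. Eliminate C.
Round 3: A 22, B 11, D 22. Eliminate B.
Round 4: A 33, D 22. A has a majority.

A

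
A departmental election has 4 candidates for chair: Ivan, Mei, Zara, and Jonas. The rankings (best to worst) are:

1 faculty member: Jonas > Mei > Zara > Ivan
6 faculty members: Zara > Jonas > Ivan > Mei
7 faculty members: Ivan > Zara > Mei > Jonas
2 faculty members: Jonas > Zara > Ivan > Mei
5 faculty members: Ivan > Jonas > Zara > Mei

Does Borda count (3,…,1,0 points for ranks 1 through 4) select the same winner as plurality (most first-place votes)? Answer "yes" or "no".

Borda — scores: Ivan 44, Mei 9, Zara 42, Jonas 31. Winner: Ivan.
Plurality — first-place votes: Ivan 12, Mei 0, Zara 6, Jonas 3. Winner: Ivan.
The two methods agree.

yes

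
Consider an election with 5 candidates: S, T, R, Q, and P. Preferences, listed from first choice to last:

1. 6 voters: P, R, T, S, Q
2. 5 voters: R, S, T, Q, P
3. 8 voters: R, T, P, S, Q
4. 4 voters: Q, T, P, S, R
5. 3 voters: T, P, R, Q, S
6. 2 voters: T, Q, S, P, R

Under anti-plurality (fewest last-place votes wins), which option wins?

Last-place votes: S 3, T 0, R 6, Q 14, P 5.
T is ranked last by the fewest voters, so T wins.

T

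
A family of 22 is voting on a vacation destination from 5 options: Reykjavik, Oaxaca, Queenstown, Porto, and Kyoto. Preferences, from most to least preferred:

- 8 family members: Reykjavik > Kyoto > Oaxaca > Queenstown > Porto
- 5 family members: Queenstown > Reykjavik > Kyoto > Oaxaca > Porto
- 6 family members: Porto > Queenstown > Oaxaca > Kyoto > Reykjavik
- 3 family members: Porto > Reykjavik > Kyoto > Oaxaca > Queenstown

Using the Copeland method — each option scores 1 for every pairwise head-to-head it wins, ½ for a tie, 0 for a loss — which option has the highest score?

Reykjavik

Reykjavik: beats Oaxaca, Porto, and Kyoto; ties Queenstown → score 3.5.
Oaxaca: beats Porto; ties Queenstown; loses to Reykjavik and Kyoto → score 1.5.
Queenstown: beats Porto; ties Reykjavik, Oaxaca, and Kyoto → score 2.5.
Porto: loses to Reykjavik, Oaxaca, Queenstown, and Kyoto → score 0.
Kyoto: beats Oaxaca and Porto; ties Queenstown; loses to Reykjavik → score 2.5.
Reykjavik has the best pairwise record.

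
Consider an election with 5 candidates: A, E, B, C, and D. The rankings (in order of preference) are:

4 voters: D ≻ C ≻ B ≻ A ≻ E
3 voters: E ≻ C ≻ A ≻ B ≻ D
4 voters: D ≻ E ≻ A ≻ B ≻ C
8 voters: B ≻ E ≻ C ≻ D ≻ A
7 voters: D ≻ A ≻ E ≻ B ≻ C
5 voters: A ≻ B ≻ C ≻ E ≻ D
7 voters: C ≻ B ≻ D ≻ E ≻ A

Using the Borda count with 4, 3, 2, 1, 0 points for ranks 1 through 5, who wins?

A: 4·1 + 3·2 + 4·2 + 8·0 + 7·3 + 5·4 + 7·0 = 59
E: 4·0 + 3·4 + 4·3 + 8·3 + 7·2 + 5·1 + 7·1 = 74
B: 4·2 + 3·1 + 4·1 + 8·4 + 7·1 + 5·3 + 7·3 = 90
C: 4·3 + 3·3 + 4·0 + 8·2 + 7·0 + 5·2 + 7·4 = 75
D: 4·4 + 3·0 + 4·4 + 8·1 + 7·4 + 5·0 + 7·2 = 82
B has the highest Borda score (90).

B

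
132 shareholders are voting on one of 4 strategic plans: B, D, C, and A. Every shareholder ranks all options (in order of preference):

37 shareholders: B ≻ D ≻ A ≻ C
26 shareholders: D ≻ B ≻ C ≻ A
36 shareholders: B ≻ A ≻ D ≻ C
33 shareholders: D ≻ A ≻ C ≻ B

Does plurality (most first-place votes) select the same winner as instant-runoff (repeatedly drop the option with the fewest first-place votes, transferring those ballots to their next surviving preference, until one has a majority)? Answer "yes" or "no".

Plurality — first-place votes: B 73, D 59, C 0, A 0. Winner: B.
Instant-runoff — R1 B 73, D 59, C 0, A 0 (B winner). Winner: B.
The two methods agree.

yes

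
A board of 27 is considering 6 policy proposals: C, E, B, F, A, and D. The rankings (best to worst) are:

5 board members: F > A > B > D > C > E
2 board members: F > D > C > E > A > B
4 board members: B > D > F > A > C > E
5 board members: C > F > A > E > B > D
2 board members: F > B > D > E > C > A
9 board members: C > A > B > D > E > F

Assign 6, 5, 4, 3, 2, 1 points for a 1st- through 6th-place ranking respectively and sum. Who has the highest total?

C: 5·2 + 2·4 + 4·2 + 5·6 + 2·2 + 9·6 = 114
E: 5·1 + 2·3 + 4·1 + 5·3 + 2·3 + 9·2 = 54
B: 5·4 + 2·1 + 4·6 + 5·2 + 2·5 + 9·4 = 102
F: 5·6 + 2·6 + 4·4 + 5·5 + 2·6 + 9·1 = 104
A: 5·5 + 2·2 + 4·3 + 5·4 + 2·1 + 9·5 = 108
D: 5·3 + 2·5 + 4·5 + 5·1 + 2·4 + 9·3 = 85
C has the highest Borda score (114).

C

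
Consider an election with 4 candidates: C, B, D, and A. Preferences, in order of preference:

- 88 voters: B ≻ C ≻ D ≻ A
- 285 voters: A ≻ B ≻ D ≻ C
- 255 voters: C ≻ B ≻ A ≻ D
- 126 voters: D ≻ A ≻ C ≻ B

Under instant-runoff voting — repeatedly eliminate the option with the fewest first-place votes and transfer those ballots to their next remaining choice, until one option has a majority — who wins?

Round 1: C 255, B 88, D 126, A 285. Eliminate B.
Round 2: C 343, D 126, A 285. Eliminate D.
Round 3: C 343, A 411. A has a majority.

A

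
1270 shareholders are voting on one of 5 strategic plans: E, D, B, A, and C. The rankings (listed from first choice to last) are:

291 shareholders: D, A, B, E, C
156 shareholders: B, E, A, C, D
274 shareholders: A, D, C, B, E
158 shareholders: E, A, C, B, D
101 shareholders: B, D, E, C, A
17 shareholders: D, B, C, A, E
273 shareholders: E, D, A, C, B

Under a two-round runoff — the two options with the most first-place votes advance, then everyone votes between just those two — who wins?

D

Round 1 first-place votes: E 431, D 308, B 257, A 274, C 0.
E and D advance.
Runoff: E is preferred to D by 587 voters; D by 683.
D wins the runoff.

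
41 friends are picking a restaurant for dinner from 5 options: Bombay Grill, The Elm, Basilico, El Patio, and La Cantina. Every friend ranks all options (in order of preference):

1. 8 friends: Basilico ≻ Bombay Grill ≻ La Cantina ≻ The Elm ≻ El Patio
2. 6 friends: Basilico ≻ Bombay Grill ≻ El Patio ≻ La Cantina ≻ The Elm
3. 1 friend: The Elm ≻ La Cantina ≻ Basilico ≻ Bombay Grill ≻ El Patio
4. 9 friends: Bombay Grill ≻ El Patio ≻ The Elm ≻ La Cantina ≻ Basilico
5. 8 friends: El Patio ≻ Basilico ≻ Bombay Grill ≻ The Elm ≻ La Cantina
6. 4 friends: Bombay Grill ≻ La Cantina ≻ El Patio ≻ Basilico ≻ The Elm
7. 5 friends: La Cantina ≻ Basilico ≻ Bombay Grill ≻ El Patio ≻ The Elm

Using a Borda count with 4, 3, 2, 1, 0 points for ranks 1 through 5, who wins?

Bombay Grill: 8·3 + 6·3 + 1·1 + 9·4 + 8·2 + 4·4 + 5·2 = 121
The Elm: 8·1 + 6·0 + 1·4 + 9·2 + 8·1 + 4·0 + 5·0 = 38
Basilico: 8·4 + 6·4 + 1·2 + 9·0 + 8·3 + 4·1 + 5·3 = 101
El Patio: 8·0 + 6·2 + 1·0 + 9·3 + 8·4 + 4·2 + 5·1 = 84
La Cantina: 8·2 + 6·1 + 1·3 + 9·1 + 8·0 + 4·3 + 5·4 = 66
Bombay Grill has the highest Borda score (121).

Bombay Grill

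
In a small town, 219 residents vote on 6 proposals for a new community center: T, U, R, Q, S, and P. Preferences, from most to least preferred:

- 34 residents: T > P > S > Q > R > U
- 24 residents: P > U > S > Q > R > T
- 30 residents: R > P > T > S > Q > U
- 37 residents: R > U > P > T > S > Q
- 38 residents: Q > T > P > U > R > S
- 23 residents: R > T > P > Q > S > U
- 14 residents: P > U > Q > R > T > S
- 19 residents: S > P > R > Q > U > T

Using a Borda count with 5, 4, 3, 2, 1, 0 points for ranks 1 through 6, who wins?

T: 34·5 + 24·0 + 30·3 + 37·2 + 38·4 + 23·4 + 14·1 + 19·0 = 592
U: 34·0 + 24·4 + 30·0 + 37·4 + 38·2 + 23·0 + 14·4 + 19·1 = 395
R: 34·1 + 24·1 + 30·5 + 37·5 + 38·1 + 23·5 + 14·2 + 19·3 = 631
Q: 34·2 + 24·2 + 30·1 + 37·0 + 38·5 + 23·2 + 14·3 + 19·2 = 462
S: 34·3 + 24·3 + 30·2 + 37·1 + 38·0 + 23·1 + 14·0 + 19·5 = 389
P: 34·4 + 24·5 + 30·4 + 37·3 + 38·3 + 23·3 + 14·5 + 19·4 = 816
P has the highest Borda score (816).

P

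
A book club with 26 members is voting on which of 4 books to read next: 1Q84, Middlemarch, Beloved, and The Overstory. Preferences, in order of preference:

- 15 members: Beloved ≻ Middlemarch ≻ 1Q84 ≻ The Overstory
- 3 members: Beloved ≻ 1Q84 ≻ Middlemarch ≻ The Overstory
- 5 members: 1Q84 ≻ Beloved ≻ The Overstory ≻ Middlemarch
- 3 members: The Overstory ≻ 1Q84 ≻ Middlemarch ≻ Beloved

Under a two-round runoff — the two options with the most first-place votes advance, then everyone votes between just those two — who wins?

Round 1 first-place votes: 1Q84 5, Middlemarch 0, Beloved 18, The Overstory 3.
Beloved and 1Q84 advance.
Runoff: Beloved is preferred to 1Q84 by 18 voters; 1Q84 by 8.
Beloved wins the runoff.

Beloved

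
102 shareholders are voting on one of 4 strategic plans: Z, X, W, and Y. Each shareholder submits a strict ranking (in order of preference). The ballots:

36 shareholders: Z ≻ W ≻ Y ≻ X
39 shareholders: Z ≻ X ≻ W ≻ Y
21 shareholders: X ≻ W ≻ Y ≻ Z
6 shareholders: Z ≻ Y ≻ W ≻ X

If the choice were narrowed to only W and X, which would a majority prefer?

Voters preferring W to X: 42; preferring X to W: 60.
X wins the head-to-head.

X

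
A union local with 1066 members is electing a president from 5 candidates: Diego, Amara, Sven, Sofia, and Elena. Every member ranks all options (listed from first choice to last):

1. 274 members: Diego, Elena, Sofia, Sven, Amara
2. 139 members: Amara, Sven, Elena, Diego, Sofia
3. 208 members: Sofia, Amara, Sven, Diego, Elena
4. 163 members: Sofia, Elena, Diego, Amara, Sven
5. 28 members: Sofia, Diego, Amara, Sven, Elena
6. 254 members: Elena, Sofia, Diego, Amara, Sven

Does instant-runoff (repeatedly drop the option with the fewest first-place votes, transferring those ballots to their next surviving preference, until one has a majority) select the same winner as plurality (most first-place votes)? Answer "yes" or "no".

no

Instant-runoff — R1 Diego 274, Amara 139, Sven 0, Sofia 399, Elena 254 (Sven out); R2 Diego 274, Amara 139, Sofia 399, Elena 254 (Amara out); R3 Diego 274, Sofia 399, Elena 393 (Diego out); R4 Sofia 399, Elena 667 (Elena winner). Winner: Elena.
Plurality — first-place votes: Diego 274, Amara 139, Sven 0, Sofia 399, Elena 254. Winner: Sofia.
The two methods disagree.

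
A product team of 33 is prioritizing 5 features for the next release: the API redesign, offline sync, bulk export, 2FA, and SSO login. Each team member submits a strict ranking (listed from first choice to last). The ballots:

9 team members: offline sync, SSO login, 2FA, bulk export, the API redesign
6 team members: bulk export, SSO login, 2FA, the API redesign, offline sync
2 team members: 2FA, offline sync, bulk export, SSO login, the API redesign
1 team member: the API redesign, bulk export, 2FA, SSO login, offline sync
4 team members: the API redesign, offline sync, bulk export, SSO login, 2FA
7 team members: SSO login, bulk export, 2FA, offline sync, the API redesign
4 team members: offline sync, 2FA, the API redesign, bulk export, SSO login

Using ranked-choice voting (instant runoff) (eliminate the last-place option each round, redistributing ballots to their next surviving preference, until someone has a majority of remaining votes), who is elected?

Round 1: the API redesign 5, offline sync 13, bulk export 6, 2FA 2, SSO login 7. Eliminate 2FA.
Round 2: the API redesign 5, offline sync 15, bulk export 6, SSO login 7. Eliminate the API redesign.
Round 3: offline sync 19, bulk export 7, SSO login 7. Offline sync has a majority.

offline sync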